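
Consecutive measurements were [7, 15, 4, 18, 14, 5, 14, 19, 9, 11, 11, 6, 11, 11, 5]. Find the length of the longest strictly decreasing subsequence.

5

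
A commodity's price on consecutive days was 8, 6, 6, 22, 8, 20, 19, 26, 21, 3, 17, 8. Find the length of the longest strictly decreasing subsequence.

5

Negate each value so 'decreasing' becomes 'increasing', then run patience tails on the negated sequence:
-8 → extends → [-8]
-6 → extends → [-8, -6]
-6 → already a tail → [-8, -6]
-22 → replaces -8 → [-22, -6]
-8 → replaces -6 → [-22, -8]
-20 → replaces -8 → [-22, -20]
-19 → extends → [-22, -20, -19]
-26 → replaces -22 → [-26, -20, -19]
-21 → replaces -20 → [-26, -21, -19]
-3 → extends → [-26, -21, -19, -3]
-17 → replaces -3 → [-26, -21, -19, -17]
-8 → extends → [-26, -21, -19, -17, -8]
Five tails, so the longest strictly decreasing subsequence of the original has length 5.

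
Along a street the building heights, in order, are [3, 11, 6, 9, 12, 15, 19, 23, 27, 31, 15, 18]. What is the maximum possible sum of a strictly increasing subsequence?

Let S[i] be the best sum of a strictly increasing subsequence ending at i:
i:       1   2   3   4   5   6   7   8   9  10  11  12
a[i]:    3  11   6   9  12  15  19  23  27  31  15  18
S:       3  14   9  18  30  45  64  87 114 145  45  63
Maximum is 145 (e.g. 3 + 6 + 9 + 12 + 15 + 19 + 23 + 27 + 31).

145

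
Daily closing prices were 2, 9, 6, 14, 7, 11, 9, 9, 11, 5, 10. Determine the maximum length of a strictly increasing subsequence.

Track the smallest tail for each achievable length (strict):
2 → extends → [2]
9 → extends → [2, 9]
6 → replaces 9 → [2, 6]
14 → extends → [2, 6, 14]
7 → replaces 14 → [2, 6, 7]
11 → extends → [2, 6, 7, 11]
9 → replaces 11 → [2, 6, 7, 9]
9 → already a tail → [2, 6, 7, 9]
11 → extends → [2, 6, 7, 9, 11]
5 → replaces 6 → [2, 5, 7, 9, 11]
10 → replaces 11 → [2, 5, 7, 9, 10]
Five tails, so the longest strictly increasing subsequence has length 5 (e.g. 2, 6, 7, 9, 11).

5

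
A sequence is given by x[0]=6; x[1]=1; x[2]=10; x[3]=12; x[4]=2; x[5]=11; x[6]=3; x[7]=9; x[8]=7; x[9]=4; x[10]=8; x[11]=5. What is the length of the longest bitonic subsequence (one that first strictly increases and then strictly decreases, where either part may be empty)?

7

inc[i] = longest strictly increasing subsequence ending at i; dec[i] = longest strictly decreasing subsequence starting at i:
i:      0  1  2  3  4  5  6  7  8  9 10 11
x[i]:   6  1 10 12  2 11  3  9  7  4  8  5
inc:    1  1  2  3  2  3  3  4  4  4  5  5
dec:    2  1  4  5  1  4  1  3  2  1  2  1
Best peak at i=3 (value 12): inc=3, dec=5, length 3+5−1 = 7.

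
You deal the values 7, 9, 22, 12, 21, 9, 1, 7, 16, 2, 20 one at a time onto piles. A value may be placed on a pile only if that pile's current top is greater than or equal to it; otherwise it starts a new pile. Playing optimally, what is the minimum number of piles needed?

The minimum number of non-increasing subsequences covering a sequence equals the length of its longest strictly increasing subsequence.
LIS length is 5 (e.g. 7, 9, 12, 16, 20), so 5 piles are needed.

5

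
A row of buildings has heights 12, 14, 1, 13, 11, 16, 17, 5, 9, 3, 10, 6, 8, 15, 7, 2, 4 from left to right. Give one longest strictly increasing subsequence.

Patience tails give the LIS length; then backtrack through the dp parents:
12 → extends → [12]
14 → extends → [12, 14]
1 → replaces 12 → [1, 14]
13 → replaces 14 → [1, 13]
11 → replaces 13 → [1, 11]
16 → extends → [1, 11, 16]
17 → extends → [1, 11, 16, 17]
5 → replaces 11 → [1, 5, 16, 17]
9 → replaces 16 → [1, 5, 9, 17]
3 → replaces 5 → [1, 3, 9, 17]
10 → replaces 17 → [1, 3, 9, 10]
6 → replaces 9 → [1, 3, 6, 10]
8 → replaces 10 → [1, 3, 6, 8]
15 → extends → [1, 3, 6, 8, 15]
7 → replaces 8 → [1, 3, 6, 7, 15]
2 → replaces 3 → [1, 2, 6, 7, 15]
4 → replaces 6 → [1, 2, 4, 7, 15]
Length 5; one witness is 1, 5, 9, 10, 15.

1, 5, 9, 10, 15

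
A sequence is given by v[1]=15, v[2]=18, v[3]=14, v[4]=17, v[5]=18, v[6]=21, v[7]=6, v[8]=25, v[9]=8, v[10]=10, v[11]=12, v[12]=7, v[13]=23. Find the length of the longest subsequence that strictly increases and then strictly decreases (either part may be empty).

7

inc[i] = longest strictly increasing subsequence ending at i; dec[i] = longest strictly decreasing subsequence starting at i:
i:      1  2  3  4  5  6  7  8  9 10 11 12 13
v[i]:  15 18 14 17 18 21  6 25  8 10 12  7 23
inc:    1  2  1  2  3  4  1  5  2  3  4  2  5
dec:    4  4  3  3  3  3  1  3  2  2  2  1  1
Best peak at i=8 (value 25): inc=5, dec=3, length 5+3−1 = 7.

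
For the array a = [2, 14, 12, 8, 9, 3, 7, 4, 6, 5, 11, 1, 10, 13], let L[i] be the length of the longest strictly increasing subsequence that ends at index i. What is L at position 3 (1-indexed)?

dp[i] = 1 + max{dp[j] : j<i, a[j]<a[i]} (or 1 if no such j):
i:      1  2  3  4  5  6  7  8  9 10 11 12 13 14
a[i]:   2 14 12  8  9  3  7  4  6  5 11  1 10 13
dp:     1  2  2  2  3  2  3  3  4  4  5  1  5  6
At index 3 the value is 2.

2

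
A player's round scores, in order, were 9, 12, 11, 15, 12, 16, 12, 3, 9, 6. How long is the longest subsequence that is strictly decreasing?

Let dp[i] be the longest strictly decreasing subsequence ending at i:
i:      1  2  3  4  5  6  7  8  9 10
a[i]:   9 12 11 15 12 16 12  3  9  6
dp:     1  1  2  1  2  1  2  3  3  4
Maximum is 4.

4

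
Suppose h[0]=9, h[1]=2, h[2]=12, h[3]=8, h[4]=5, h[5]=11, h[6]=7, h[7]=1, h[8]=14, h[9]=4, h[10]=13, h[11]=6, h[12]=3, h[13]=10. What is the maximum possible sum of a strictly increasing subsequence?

35

Let S[i] be the best sum of a strictly increasing subsequence ending at i:
i:      0  1  2  3  4  5  6  7  8  9 10 11 12 13
h[i]:   9  2 12  8  5 11  7  1 14  4 13  6  3 10
S:      9  2 21 10  7 21 14  1 35  6 34 13  5 24
Maximum is 35 (e.g. 2 + 8 + 11 + 14).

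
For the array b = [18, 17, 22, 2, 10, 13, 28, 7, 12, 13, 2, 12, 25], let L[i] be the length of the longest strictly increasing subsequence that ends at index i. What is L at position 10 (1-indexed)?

dp[i] = 1 + max{dp[j] : j<i, b[j]<b[i]} (or 1 if no such j):
i:      1  2  3  4  5  6  7  8  9 10 11 12 13
b[i]:  18 17 22  2 10 13 28  7 12 13  2 12 25
dp:     1  1  2  1  2  3  4  2  3  4  1  3  5
At index 10 the value is 4.

4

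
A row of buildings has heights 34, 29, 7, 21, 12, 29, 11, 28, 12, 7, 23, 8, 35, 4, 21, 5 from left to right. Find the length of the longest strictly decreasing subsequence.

Negate each value so 'decreasing' becomes 'increasing', then run patience tails on the negated sequence:
-34 → extends → [-34]
-29 → extends → [-34, -29]
-7 → extends → [-34, -29, -7]
-21 → replaces -7 → [-34, -29, -21]
-12 → extends → [-34, -29, -21, -12]
-29 → already a tail → [-34, -29, -21, -12]
-11 → extends → [-34, -29, -21, -12, -11]
-28 → replaces -21 → [-34, -29, -28, -12, -11]
-12 → already a tail → [-34, -29, -28, -12, -11]
-7 → extends → [-34, -29, -28, -12, -11, -7]
-23 → replaces -12 → [-34, -29, -28, -23, -11, -7]
-8 → replaces -7 → [-34, -29, -28, -23, -11, -8]
-35 → replaces -34 → [-35, -29, -28, -23, -11, -8]
-4 → extends → [-35, -29, -28, -23, -11, -8, -4]
-21 → replaces -11 → [-35, -29, -28, -23, -21, -8, -4]
-5 → replaces -4 → [-35, -29, -28, -23, -21, -8, -5]
Seven tails, so the longest strictly decreasing subsequence of the original has length 7.

7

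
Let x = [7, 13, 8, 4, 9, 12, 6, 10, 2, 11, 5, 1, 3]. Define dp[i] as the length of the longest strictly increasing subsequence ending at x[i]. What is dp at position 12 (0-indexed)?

2

dp[i] = 1 + max{dp[j] : j<i, x[j]<x[i]} (or 1 if no such j):
i:      0  1  2  3  4  5  6  7  8  9 10 11 12
x[i]:   7 13  8  4  9 12  6 10  2 11  5  1  3
dp:     1  2  2  1  3  4  2  4  1  5  2  1  2
At index 12 the value is 2.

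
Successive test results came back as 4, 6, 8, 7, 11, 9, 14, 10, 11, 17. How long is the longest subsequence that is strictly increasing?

7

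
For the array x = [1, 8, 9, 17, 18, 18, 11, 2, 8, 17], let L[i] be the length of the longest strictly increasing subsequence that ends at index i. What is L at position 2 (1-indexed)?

2

dp[i] = 1 + max{dp[j] : j<i, x[j]<x[i]} (or 1 if no such j):
i:      1  2  3  4  5  6  7  8  9 10
x[i]:   1  8  9 17 18 18 11  2  8 17
dp:     1  2  3  4  5  5  4  2  3  5
At index 2 the value is 2.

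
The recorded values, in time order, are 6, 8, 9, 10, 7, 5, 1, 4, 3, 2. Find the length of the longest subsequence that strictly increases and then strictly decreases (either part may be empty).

9

inc[i] = longest strictly increasing subsequence ending at i; dec[i] = longest strictly decreasing subsequence starting at i:
i:      1  2  3  4  5  6  7  8  9 10
a[i]:   6  8  9 10  7  5  1  4  3  2
inc:    1  2  3  4  2  1  1  2  2  2
dec:    5  6  6  6  5  4  1  3  2  1
Best peak at i=4 (value 10): inc=4, dec=6, length 4+6−1 = 9.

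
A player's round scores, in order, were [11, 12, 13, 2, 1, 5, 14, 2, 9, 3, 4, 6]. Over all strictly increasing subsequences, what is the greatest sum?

50

Let S[i] be the best sum of a strictly increasing subsequence ending at i:
i:      1  2  3  4  5  6  7  8  9 10 11 12
a[i]:  11 12 13  2  1  5 14  2  9  3  4  6
S:     11 23 36  2  1  7 50  3 16  6 10 16
Maximum is 50 (e.g. 11 + 12 + 13 + 14).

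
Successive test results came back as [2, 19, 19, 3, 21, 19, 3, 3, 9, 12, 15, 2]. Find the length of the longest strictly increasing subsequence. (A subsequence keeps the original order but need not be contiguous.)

5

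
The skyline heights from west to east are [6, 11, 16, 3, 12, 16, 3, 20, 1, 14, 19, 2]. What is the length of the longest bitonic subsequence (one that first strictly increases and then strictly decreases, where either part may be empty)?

inc[i] = longest strictly increasing subsequence ending at i; dec[i] = longest strictly decreasing subsequence starting at i:
i:      1  2  3  4  5  6  7  8  9 10 11 12
a[i]:   6 11 16  3 12 16  3 20  1 14 19  2
inc:    1  2  3  1  3  4  1  5  1  4  5  2
dec:    3  3  4  2  3  3  2  3  1  2  2  1
Best peak at i=8 (value 20): inc=5, dec=3, length 5+3−1 = 7.

7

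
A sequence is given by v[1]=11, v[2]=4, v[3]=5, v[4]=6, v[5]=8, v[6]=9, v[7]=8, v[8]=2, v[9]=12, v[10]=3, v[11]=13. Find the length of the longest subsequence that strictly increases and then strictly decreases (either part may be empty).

7

inc[i] = longest strictly increasing subsequence ending at i; dec[i] = longest strictly decreasing subsequence starting at i:
i:      1  2  3  4  5  6  7  8  9 10 11
v[i]:  11  4  5  6  8  9  8  2 12  3 13
inc:    1  1  2  3  4  5  4  1  6  2  7
dec:    4  2  2  2  2  3  2  1  2  1  1
Best peak at i=6 (value 9): inc=5, dec=3, length 5+3−1 = 7.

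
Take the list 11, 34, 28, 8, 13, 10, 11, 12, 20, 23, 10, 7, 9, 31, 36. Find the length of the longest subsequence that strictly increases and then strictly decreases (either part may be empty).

8

inc[i] = longest strictly increasing subsequence ending at i; dec[i] = longest strictly decreasing subsequence starting at i:
i:      1  2  3  4  5  6  7  8  9 10 11 12 13 14 15
a[i]:  11 34 28  8 13 10 11 12 20 23 10  7  9 31 36
inc:    1  2  2  1  2  2  3  4  5  6  2  1  2  7  8
dec:    3  6  5  2  4  2  3  3  3  3  2  1  1  1  1
Best peak at i=10 (value 23): inc=6, dec=3, length 6+3−1 = 8.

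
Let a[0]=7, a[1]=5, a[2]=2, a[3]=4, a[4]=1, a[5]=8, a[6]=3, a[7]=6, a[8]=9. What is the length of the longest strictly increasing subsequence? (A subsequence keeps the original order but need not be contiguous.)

4

Let dp[i] be the length of the longest such subsequence ending at index i:
i:     0 1 2 3 4 5 6 7 8
a[i]:  7 5 2 4 1 8 3 6 9
dp:    1 1 1 2 1 3 2 3 4
Maximum dp value is 4.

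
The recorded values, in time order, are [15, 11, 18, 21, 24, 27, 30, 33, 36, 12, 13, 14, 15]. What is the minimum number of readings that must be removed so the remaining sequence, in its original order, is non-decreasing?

Fewest deletions = n − (longest non-decreasing subsequence).
Patience tails:
15 → extends → [15]
11 → replaces 15 → [11]
18 → extends → [11, 18]
21 → extends → [11, 18, 21]
24 → extends → [11, 18, 21, 24]
27 → extends → [11, 18, 21, 24, 27]
30 → extends → [11, 18, 21, 24, 27, 30]
33 → extends → [11, 18, 21, 24, 27, 30, 33]
36 → extends → [11, 18, 21, 24, 27, 30, 33, 36]
12 → replaces 18 → [11, 12, 21, 24, 27, 30, 33, 36]
13 → replaces 21 → [11, 12, 13, 24, 27, 30, 33, 36]
14 → replaces 24 → [11, 12, 13, 14, 27, 30, 33, 36]
15 → replaces 27 → [11, 12, 13, 14, 15, 30, 33, 36]
Longest non-decreasing subsequence has length 8, so deletions = 13 − 8 = 5.

5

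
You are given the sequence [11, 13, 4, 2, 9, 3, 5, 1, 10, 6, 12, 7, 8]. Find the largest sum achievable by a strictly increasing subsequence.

Let S[i] be the best sum of a strictly increasing subsequence ending at i:
i:      1  2  3  4  5  6  7  8  9 10 11 12 13
a[i]:  11 13  4  2  9  3  5  1 10  6 12  7  8
S:     11 24  4  2 13  5 10  1 23 16 35 23 31
Maximum is 35 (e.g. 4 + 9 + 10 + 12).

35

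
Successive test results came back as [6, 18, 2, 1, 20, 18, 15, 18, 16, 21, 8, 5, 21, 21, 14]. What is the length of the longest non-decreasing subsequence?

7

Let dp[i] be the length of the longest such subsequence ending at index i:
i:      1  2  3  4  5  6  7  8  9 10 11 12 13 14 15
a[i]:   6 18  2  1 20 18 15 18 16 21  8  5 21 21 14
dp:     1  2  1  1  3  3  2  4  3  5  2  2  6  7  3
Maximum dp value is 7.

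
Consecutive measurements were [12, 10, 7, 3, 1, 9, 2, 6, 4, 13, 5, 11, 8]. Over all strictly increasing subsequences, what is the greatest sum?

Let S[i] be the best sum of a strictly increasing subsequence ending at i:
i:      1  2  3  4  5  6  7  8  9 10 11 12 13
a[i]:  12 10  7  3  1  9  2  6  4 13  5 11  8
S:     12 10  7  3  1 16  3  9  7 29 12 27 20
Maximum is 29 (e.g. 7 + 9 + 13).

29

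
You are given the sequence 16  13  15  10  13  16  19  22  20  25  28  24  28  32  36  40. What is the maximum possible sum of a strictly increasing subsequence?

246

Let S[i] be the best sum of a strictly increasing subsequence ending at i:
i:       1   2   3   4   5   6   7   8   9  10  11  12  13  14  15  16
a[i]:   16  13  15  10  13  16  19  22  20  25  28  24  28  32  36  40
S:      16  13  28  10  23  44  63  85  83 110 138 109 138 170 206 246
Maximum is 246 (e.g. 13 + 15 + 16 + 19 + 22 + 25 + 28 + 32 + 36 + 40).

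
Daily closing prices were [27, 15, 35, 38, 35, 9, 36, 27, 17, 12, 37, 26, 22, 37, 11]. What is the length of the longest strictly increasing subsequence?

4

Let dp[i] be the length of the longest such subsequence ending at index i:
i:      1  2  3  4  5  6  7  8  9 10 11 12 13 14 15
a[i]:  27 15 35 38 35  9 36 27 17 12 37 26 22 37 11
dp:     1  1  2  3  2  1  3  2  2  2  4  3  3  4  2
Maximum dp value is 4.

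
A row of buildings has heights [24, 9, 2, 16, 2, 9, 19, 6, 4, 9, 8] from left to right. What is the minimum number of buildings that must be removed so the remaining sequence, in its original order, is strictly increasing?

Fewest deletions = n − (longest strictly increasing subsequence).
Patience tails:
24 → extends → [24]
9 → replaces 24 → [9]
2 → replaces 9 → [2]
16 → extends → [2, 16]
2 → already a tail → [2, 16]
9 → replaces 16 → [2, 9]
19 → extends → [2, 9, 19]
6 → replaces 9 → [2, 6, 19]
4 → replaces 6 → [2, 4, 19]
9 → replaces 19 → [2, 4, 9]
8 → replaces 9 → [2, 4, 8]
Longest strictly increasing subsequence has length 3, so deletions = 11 − 3 = 8.

8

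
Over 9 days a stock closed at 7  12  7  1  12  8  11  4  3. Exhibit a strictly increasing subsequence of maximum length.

7, 8, 11

Patience tails give the LIS length; then backtrack through the dp parents:
7 → extends → [7]
12 → extends → [7, 12]
7 → already a tail → [7, 12]
1 → replaces 7 → [1, 12]
12 → already a tail → [1, 12]
8 → replaces 12 → [1, 8]
11 → extends → [1, 8, 11]
4 → replaces 8 → [1, 4, 11]
3 → replaces 4 → [1, 3, 11]
Length 3; one witness is 7, 8, 11.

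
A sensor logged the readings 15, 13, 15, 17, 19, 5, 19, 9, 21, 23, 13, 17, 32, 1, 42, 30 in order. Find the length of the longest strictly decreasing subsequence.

Let dp[i] be the longest strictly decreasing subsequence ending at i:
i:      1  2  3  4  5  6  7  8  9 10 11 12 13 14 15 16
a[i]:  15 13 15 17 19  5 19  9 21 23 13 17 32  1 42 30
dp:     1  2  1  1  1  3  1  3  1  1  2  2  1  4  1  2
Maximum is 4.

4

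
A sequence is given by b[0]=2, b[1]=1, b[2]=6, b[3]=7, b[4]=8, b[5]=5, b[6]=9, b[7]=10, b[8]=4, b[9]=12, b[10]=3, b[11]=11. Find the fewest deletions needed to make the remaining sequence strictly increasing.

Fewest deletions = n − (longest strictly increasing subsequence).
i:      0  1  2  3  4  5  6  7  8  9 10 11
b[i]:   2  1  6  7  8  5  9 10  4 12  3 11
dp:     1  1  2  3  4  2  5  6  2  7  2  7
max dp = 7, so deletions = 12 − 7 = 5.

5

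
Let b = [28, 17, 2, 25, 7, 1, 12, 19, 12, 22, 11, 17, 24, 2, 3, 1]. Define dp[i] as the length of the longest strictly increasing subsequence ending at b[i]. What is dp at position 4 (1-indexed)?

2

dp[i] = 1 + max{dp[j] : j<i, b[j]<b[i]} (or 1 if no such j):
i:      1  2  3  4  5  6  7  8  9 10 11 12 13 14 15 16
b[i]:  28 17  2 25  7  1 12 19 12 22 11 17 24  2  3  1
dp:     1  1  1  2  2  1  3  4  3  5  3  4  6  2  3  1
At index 4 the value is 2.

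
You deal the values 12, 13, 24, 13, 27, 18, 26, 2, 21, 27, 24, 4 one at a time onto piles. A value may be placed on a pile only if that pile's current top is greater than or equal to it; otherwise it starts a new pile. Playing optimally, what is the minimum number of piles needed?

Place each on the leftmost legal pile:
12 → new pile 1 (tops now [12])
13 → new pile 2 (tops now [12, 13])
24 → new pile 3 (tops now [12, 13, 24])
13 → pile 2 (tops now [12, 13, 24])
27 → new pile 4 (tops now [12, 13, 24, 27])
18 → pile 3 (tops now [12, 13, 18, 27])
26 → pile 4 (tops now [12, 13, 18, 26])
2 → pile 1 (tops now [2, 13, 18, 26])
21 → pile 4 (tops now [2, 13, 18, 21])
27 → new pile 5 (tops now [2, 13, 18, 21, 27])
24 → pile 5 (tops now [2, 13, 18, 21, 24])
4 → pile 2 (tops now [2, 4, 18, 21, 24])
Five piles.

5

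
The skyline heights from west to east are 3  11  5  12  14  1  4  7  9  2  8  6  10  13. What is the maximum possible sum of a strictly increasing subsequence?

Let S[i] be the best sum of a strictly increasing subsequence ending at i:
i:      1  2  3  4  5  6  7  8  9 10 11 12 13 14
a[i]:   3 11  5 12 14  1  4  7  9  2  8  6 10 13
S:      3 14  8 26 40  1  7 15 24  3 23 14 34 47
Maximum is 47 (e.g. 3 + 5 + 7 + 9 + 10 + 13).

47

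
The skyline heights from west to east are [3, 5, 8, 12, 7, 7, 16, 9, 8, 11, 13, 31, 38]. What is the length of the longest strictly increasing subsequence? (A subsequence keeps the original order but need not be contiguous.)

8

Let dp[i] be the length of the longest such subsequence ending at index i:
i:      1  2  3  4  5  6  7  8  9 10 11 12 13
a[i]:   3  5  8 12  7  7 16  9  8 11 13 31 38
dp:     1  2  3  4  3  3  5  4  4  5  6  7  8
Maximum dp value is 8.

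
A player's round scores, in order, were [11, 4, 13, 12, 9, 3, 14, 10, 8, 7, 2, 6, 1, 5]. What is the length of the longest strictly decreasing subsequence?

7

Negate each value so 'decreasing' becomes 'increasing', then run patience tails on the negated sequence:
-11 → extends → [-11]
-4 → extends → [-11, -4]
-13 → replaces -11 → [-13, -4]
-12 → replaces -4 → [-13, -12]
-9 → extends → [-13, -12, -9]
-3 → extends → [-13, -12, -9, -3]
-14 → replaces -13 → [-14, -12, -9, -3]
-10 → replaces -9 → [-14, -12, -10, -3]
-8 → replaces -3 → [-14, -12, -10, -8]
-7 → extends → [-14, -12, -10, -8, -7]
-2 → extends → [-14, -12, -10, -8, -7, -2]
-6 → replaces -2 → [-14, -12, -10, -8, -7, -6]
-1 → extends → [-14, -12, -10, -8, -7, -6, -1]
-5 → replaces -1 → [-14, -12, -10, -8, -7, -6, -5]
Seven tails, so the longest strictly decreasing subsequence of the original has length 7.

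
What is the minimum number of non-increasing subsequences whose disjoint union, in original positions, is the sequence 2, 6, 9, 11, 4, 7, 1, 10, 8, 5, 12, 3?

The minimum number of non-increasing subsequences covering a sequence equals the length of its longest strictly increasing subsequence.
LIS length is 5 (e.g. 2, 6, 9, 11, 12), so 5 piles are needed.

5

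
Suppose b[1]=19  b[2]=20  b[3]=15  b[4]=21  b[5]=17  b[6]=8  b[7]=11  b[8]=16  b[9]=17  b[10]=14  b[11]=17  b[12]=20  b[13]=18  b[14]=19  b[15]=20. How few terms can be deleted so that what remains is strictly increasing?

Fewest deletions = n − (longest strictly increasing subsequence).
i:      1  2  3  4  5  6  7  8  9 10 11 12 13 14 15
b[i]:  19 20 15 21 17  8 11 16 17 14 17 20 18 19 20
dp:     1  2  1  3  2  1  2  3  4  3  4  5  5  6  7
max dp = 7, so deletions = 15 − 7 = 8.

8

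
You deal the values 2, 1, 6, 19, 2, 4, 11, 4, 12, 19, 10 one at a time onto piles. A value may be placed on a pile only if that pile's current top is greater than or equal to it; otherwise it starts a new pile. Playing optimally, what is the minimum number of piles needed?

6

The minimum number of non-increasing subsequences covering a sequence equals the length of its longest strictly increasing subsequence.
LIS length is 6 (e.g. 1, 2, 4, 11, 12, 19), so 6 piles are needed.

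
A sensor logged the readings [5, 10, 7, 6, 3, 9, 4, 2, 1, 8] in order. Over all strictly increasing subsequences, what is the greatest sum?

21

Let S[i] be the best sum of a strictly increasing subsequence ending at i:
i:      1  2  3  4  5  6  7  8  9 10
a[i]:   5 10  7  6  3  9  4  2  1  8
S:      5 15 12 11  3 21  7  2  1 20
Maximum is 21 (e.g. 5 + 7 + 9).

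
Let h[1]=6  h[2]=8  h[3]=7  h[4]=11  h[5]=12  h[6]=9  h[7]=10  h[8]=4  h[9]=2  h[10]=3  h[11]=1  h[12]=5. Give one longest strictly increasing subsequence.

6, 8, 11, 12

Patience tails give the LIS length; then backtrack through the dp parents:
6 → extends → [6]
8 → extends → [6, 8]
7 → replaces 8 → [6, 7]
11 → extends → [6, 7, 11]
12 → extends → [6, 7, 11, 12]
9 → replaces 11 → [6, 7, 9, 12]
10 → replaces 12 → [6, 7, 9, 10]
4 → replaces 6 → [4, 7, 9, 10]
2 → replaces 4 → [2, 7, 9, 10]
3 → replaces 7 → [2, 3, 9, 10]
1 → replaces 2 → [1, 3, 9, 10]
5 → replaces 9 → [1, 3, 5, 10]
Length 4; one witness is 6, 8, 11, 12.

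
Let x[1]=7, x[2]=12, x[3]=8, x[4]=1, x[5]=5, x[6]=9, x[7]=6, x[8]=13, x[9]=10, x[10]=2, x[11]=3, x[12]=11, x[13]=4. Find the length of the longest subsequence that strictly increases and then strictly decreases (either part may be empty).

6

inc[i] = longest strictly increasing subsequence ending at i; dec[i] = longest strictly decreasing subsequence starting at i:
i:      1  2  3  4  5  6  7  8  9 10 11 12 13
x[i]:   7 12  8  1  5  9  6 13 10  2  3 11  4
inc:    1  2  2  1  2  3  3  4  4  2  3  5  4
dec:    3  4  3  1  2  3  2  3  2  1  1  2  1
Best peak at i=8 (value 13): inc=4, dec=3, length 4+3−1 = 6.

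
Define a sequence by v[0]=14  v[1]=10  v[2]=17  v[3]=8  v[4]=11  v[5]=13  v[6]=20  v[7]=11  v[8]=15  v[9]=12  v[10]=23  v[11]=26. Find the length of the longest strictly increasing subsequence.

Track the smallest tail for each achievable length (strict):
14 → extends → [14]
10 → replaces 14 → [10]
17 → extends → [10, 17]
8 → replaces 10 → [8, 17]
11 → replaces 17 → [8, 11]
13 → extends → [8, 11, 13]
20 → extends → [8, 11, 13, 20]
11 → already a tail → [8, 11, 13, 20]
15 → replaces 20 → [8, 11, 13, 15]
12 → replaces 13 → [8, 11, 12, 15]
23 → extends → [8, 11, 12, 15, 23]
26 → extends → [8, 11, 12, 15, 23, 26]
Six tails, so the longest strictly increasing subsequence has length 6 (e.g. 10, 11, 13, 20, 23, 26).

6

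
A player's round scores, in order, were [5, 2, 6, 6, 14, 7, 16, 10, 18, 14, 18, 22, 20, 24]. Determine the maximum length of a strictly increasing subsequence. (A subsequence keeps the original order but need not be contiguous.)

8

Track the smallest tail for each achievable length (strict):
5 → extends → [5]
2 → replaces 5 → [2]
6 → extends → [2, 6]
6 → already a tail → [2, 6]
14 → extends → [2, 6, 14]
7 → replaces 14 → [2, 6, 7]
16 → extends → [2, 6, 7, 16]
10 → replaces 16 → [2, 6, 7, 10]
18 → extends → [2, 6, 7, 10, 18]
14 → replaces 18 → [2, 6, 7, 10, 14]
18 → extends → [2, 6, 7, 10, 14, 18]
22 → extends → [2, 6, 7, 10, 14, 18, 22]
20 → replaces 22 → [2, 6, 7, 10, 14, 18, 20]
24 → extends → [2, 6, 7, 10, 14, 18, 20, 24]
Eight tails, so the longest strictly increasing subsequence has length 8 (e.g. 5, 6, 7, 10, 14, 18, 22, 24).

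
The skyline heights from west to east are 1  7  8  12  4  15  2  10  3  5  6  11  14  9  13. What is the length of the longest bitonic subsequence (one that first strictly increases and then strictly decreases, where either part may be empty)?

8

inc[i] = longest strictly increasing subsequence ending at i; dec[i] = longest strictly decreasing subsequence starting at i:
i:      1  2  3  4  5  6  7  8  9 10 11 12 13 14 15
a[i]:   1  7  8 12  4 15  2 10  3  5  6 11 14  9 13
inc:    1  2  3  4  2  5  2  4  3  4  5  6  7  6  7
dec:    1  3  3  3  2  3  1  2  1  1  1  2  2  1  1
Best peak at i=13 (value 14): inc=7, dec=2, length 7+2−1 = 8.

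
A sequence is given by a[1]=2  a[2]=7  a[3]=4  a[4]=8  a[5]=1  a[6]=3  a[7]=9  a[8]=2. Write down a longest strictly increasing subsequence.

Patience tails give the LIS length; then backtrack through the dp parents:
2 → extends → [2]
7 → extends → [2, 7]
4 → replaces 7 → [2, 4]
8 → extends → [2, 4, 8]
1 → replaces 2 → [1, 4, 8]
3 → replaces 4 → [1, 3, 8]
9 → extends → [1, 3, 8, 9]
2 → replaces 3 → [1, 2, 8, 9]
Length 4; one witness is 2, 7, 8, 9.

2, 7, 8, 9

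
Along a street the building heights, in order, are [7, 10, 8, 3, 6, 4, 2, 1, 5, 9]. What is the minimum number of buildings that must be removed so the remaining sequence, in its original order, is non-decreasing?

6

Fewest deletions = n − (longest non-decreasing subsequence).
Patience tails:
7 → extends → [7]
10 → extends → [7, 10]
8 → replaces 10 → [7, 8]
3 → replaces 7 → [3, 8]
6 → replaces 8 → [3, 6]
4 → replaces 6 → [3, 4]
2 → replaces 3 → [2, 4]
1 → replaces 2 → [1, 4]
5 → extends → [1, 4, 5]
9 → extends → [1, 4, 5, 9]
Longest non-decreasing subsequence has length 4, so deletions = 10 − 4 = 6.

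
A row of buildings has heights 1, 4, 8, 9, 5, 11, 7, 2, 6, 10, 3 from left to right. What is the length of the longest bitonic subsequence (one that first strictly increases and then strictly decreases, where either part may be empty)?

inc[i] = longest strictly increasing subsequence ending at i; dec[i] = longest strictly decreasing subsequence starting at i:
i:      1  2  3  4  5  6  7  8  9 10 11
a[i]:   1  4  8  9  5 11  7  2  6 10  3
inc:    1  2  3  4  3  5  4  2  4  5  3
dec:    1  2  4  4  2  4  3  1  2  2  1
Best peak at i=6 (value 11): inc=5, dec=4, length 5+4−1 = 8.

8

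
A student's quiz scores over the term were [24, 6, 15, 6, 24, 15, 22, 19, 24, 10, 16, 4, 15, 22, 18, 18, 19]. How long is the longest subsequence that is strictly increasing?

5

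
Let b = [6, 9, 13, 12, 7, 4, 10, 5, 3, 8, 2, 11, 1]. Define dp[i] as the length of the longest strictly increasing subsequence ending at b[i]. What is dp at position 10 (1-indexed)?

dp[i] = 1 + max{dp[j] : j<i, b[j]<b[i]} (or 1 if no such j):
i:      1  2  3  4  5  6  7  8  9 10 11 12 13
b[i]:   6  9 13 12  7  4 10  5  3  8  2 11  1
dp:     1  2  3  3  2  1  3  2  1  3  1  4  1
At index 10 the value is 3.

3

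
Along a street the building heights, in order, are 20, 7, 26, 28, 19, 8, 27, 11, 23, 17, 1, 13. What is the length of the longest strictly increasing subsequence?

Track the smallest tail for each achievable length (strict):
20 → extends → [20]
7 → replaces 20 → [7]
26 → extends → [7, 26]
28 → extends → [7, 26, 28]
19 → replaces 26 → [7, 19, 28]
8 → replaces 19 → [7, 8, 28]
27 → replaces 28 → [7, 8, 27]
11 → replaces 27 → [7, 8, 11]
23 → extends → [7, 8, 11, 23]
17 → replaces 23 → [7, 8, 11, 17]
1 → replaces 7 → [1, 8, 11, 17]
13 → replaces 17 → [1, 8, 11, 13]
Four tails, so the longest strictly increasing subsequence has length 4 (e.g. 7, 8, 11, 23).

4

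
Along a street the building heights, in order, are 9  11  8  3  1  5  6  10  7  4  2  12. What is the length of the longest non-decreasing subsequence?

Let dp[i] be the length of the longest such subsequence ending at index i:
i:      1  2  3  4  5  6  7  8  9 10 11 12
a[i]:   9 11  8  3  1  5  6 10  7  4  2 12
dp:     1  2  1  1  1  2  3  4  4  2  2  5
Maximum dp value is 5.

5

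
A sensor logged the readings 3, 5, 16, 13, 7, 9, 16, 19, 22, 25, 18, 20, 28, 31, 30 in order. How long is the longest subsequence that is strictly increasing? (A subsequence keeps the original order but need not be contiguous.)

Let dp[i] be the length of the longest such subsequence ending at index i:
i:      1  2  3  4  5  6  7  8  9 10 11 12 13 14 15
a[i]:   3  5 16 13  7  9 16 19 22 25 18 20 28 31 30
dp:     1  2  3  3  3  4  5  6  7  8  6  7  9 10 10
Maximum dp value is 10.

10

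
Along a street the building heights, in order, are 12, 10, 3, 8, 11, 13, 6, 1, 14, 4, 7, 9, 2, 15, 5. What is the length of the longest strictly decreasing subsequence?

6

Negate each value so 'decreasing' becomes 'increasing', then run patience tails on the negated sequence:
-12 → extends → [-12]
-10 → extends → [-12, -10]
-3 → extends → [-12, -10, -3]
-8 → replaces -3 → [-12, -10, -8]
-11 → replaces -10 → [-12, -11, -8]
-13 → replaces -12 → [-13, -11, -8]
-6 → extends → [-13, -11, -8, -6]
-1 → extends → [-13, -11, -8, -6, -1]
-14 → replaces -13 → [-14, -11, -8, -6, -1]
-4 → replaces -1 → [-14, -11, -8, -6, -4]
-7 → replaces -6 → [-14, -11, -8, -7, -4]
-9 → replaces -8 → [-14, -11, -9, -7, -4]
-2 → extends → [-14, -11, -9, -7, -4, -2]
-15 → replaces -14 → [-15, -11, -9, -7, -4, -2]
-5 → replaces -4 → [-15, -11, -9, -7, -5, -2]
Six tails, so the longest strictly decreasing subsequence of the original has length 6.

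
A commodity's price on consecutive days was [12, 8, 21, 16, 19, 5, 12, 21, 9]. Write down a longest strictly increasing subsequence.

12, 16, 19, 21

Patience tails give the LIS length; then backtrack through the dp parents:
12 → extends → [12]
8 → replaces 12 → [8]
21 → extends → [8, 21]
16 → replaces 21 → [8, 16]
19 → extends → [8, 16, 19]
5 → replaces 8 → [5, 16, 19]
12 → replaces 16 → [5, 12, 19]
21 → extends → [5, 12, 19, 21]
9 → replaces 12 → [5, 9, 19, 21]
Length 4; one witness is 12, 16, 19, 21.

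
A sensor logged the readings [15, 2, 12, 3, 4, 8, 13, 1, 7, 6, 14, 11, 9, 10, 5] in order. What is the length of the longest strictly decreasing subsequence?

6

Negate each value so 'decreasing' becomes 'increasing', then run patience tails on the negated sequence:
-15 → extends → [-15]
-2 → extends → [-15, -2]
-12 → replaces -2 → [-15, -12]
-3 → extends → [-15, -12, -3]
-4 → replaces -3 → [-15, -12, -4]
-8 → replaces -4 → [-15, -12, -8]
-13 → replaces -12 → [-15, -13, -8]
-1 → extends → [-15, -13, -8, -1]
-7 → replaces -1 → [-15, -13, -8, -7]
-6 → extends → [-15, -13, -8, -7, -6]
-14 → replaces -13 → [-15, -14, -8, -7, -6]
-11 → replaces -8 → [-15, -14, -11, -7, -6]
-9 → replaces -7 → [-15, -14, -11, -9, -6]
-10 → replaces -9 → [-15, -14, -11, -10, -6]
-5 → extends → [-15, -14, -11, -10, -6, -5]
Six tails, so the longest strictly decreasing subsequence of the original has length 6.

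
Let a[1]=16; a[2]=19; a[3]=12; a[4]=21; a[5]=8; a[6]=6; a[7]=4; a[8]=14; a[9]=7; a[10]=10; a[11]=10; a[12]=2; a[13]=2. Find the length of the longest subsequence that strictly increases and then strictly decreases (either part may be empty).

inc[i] = longest strictly increasing subsequence ending at i; dec[i] = longest strictly decreasing subsequence starting at i:
i:      1  2  3  4  5  6  7  8  9 10 11 12 13
a[i]:  16 19 12 21  8  6  4 14  7 10 10  2  2
inc:    1  2  1  3  1  1  1  2  2  3  3  1  1
dec:    6  6  5  5  4  3  2  3  2  2  2  1  1
Best peak at i=2 (value 19): inc=2, dec=6, length 2+6−1 = 7.

7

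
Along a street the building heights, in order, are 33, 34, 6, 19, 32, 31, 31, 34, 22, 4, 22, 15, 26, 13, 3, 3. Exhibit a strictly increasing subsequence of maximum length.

6, 19, 32, 34

Patience tails give the LIS length; then backtrack through the dp parents:
33 → extends → [33]
34 → extends → [33, 34]
6 → replaces 33 → [6, 34]
19 → replaces 34 → [6, 19]
32 → extends → [6, 19, 32]
31 → replaces 32 → [6, 19, 31]
31 → already a tail → [6, 19, 31]
34 → extends → [6, 19, 31, 34]
22 → replaces 31 → [6, 19, 22, 34]
4 → replaces 6 → [4, 19, 22, 34]
22 → already a tail → [4, 19, 22, 34]
15 → replaces 19 → [4, 15, 22, 34]
26 → replaces 34 → [4, 15, 22, 26]
13 → replaces 15 → [4, 13, 22, 26]
3 → replaces 4 → [3, 13, 22, 26]
3 → already a tail → [3, 13, 22, 26]
Length 4; one witness is 6, 19, 32, 34.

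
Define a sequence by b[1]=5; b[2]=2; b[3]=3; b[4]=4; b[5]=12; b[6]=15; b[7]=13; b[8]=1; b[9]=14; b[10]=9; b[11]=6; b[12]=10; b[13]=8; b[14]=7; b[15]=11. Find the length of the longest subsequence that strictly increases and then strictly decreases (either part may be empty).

inc[i] = longest strictly increasing subsequence ending at i; dec[i] = longest strictly decreasing subsequence starting at i:
i:      1  2  3  4  5  6  7  8  9 10 11 12 13 14 15
b[i]:   5  2  3  4 12 15 13  1 14  9  6 10  8  7 11
inc:    1  1  2  3  4  5  5  1  6  4  4  5  5  5  6
dec:    3  2  2  2  4  5  4  1  4  3  1  3  2  1  1
Best peak at i=6 (value 15): inc=5, dec=5, length 5+5−1 = 9.

9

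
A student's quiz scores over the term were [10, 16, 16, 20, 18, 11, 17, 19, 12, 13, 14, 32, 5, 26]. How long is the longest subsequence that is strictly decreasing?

5

Negate each value so 'decreasing' becomes 'increasing', then run patience tails on the negated sequence:
-10 → extends → [-10]
-16 → replaces -10 → [-16]
-16 → already a tail → [-16]
-20 → replaces -16 → [-20]
-18 → extends → [-20, -18]
-11 → extends → [-20, -18, -11]
-17 → replaces -11 → [-20, -18, -17]
-19 → replaces -18 → [-20, -19, -17]
-12 → extends → [-20, -19, -17, -12]
-13 → replaces -12 → [-20, -19, -17, -13]
-14 → replaces -13 → [-20, -19, -17, -14]
-32 → replaces -20 → [-32, -19, -17, -14]
-5 → extends → [-32, -19, -17, -14, -5]
-26 → replaces -19 → [-32, -26, -17, -14, -5]
Five tails, so the longest strictly decreasing subsequence of the original has length 5.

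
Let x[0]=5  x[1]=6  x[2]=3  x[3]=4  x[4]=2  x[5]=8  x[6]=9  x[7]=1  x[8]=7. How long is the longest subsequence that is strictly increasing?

Track the smallest tail for each achievable length (strict):
5 → extends → [5]
6 → extends → [5, 6]
3 → replaces 5 → [3, 6]
4 → replaces 6 → [3, 4]
2 → replaces 3 → [2, 4]
8 → extends → [2, 4, 8]
9 → extends → [2, 4, 8, 9]
1 → replaces 2 → [1, 4, 8, 9]
7 → replaces 8 → [1, 4, 7, 9]
Four tails, so the longest strictly increasing subsequence has length 4 (e.g. 5, 6, 8, 9).

4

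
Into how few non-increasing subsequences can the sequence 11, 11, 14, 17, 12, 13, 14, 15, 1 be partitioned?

Place each on the leftmost legal pile:
11 → new pile 1 (tops now [11])
11 → pile 1 (tops now [11])
14 → new pile 2 (tops now [11, 14])
17 → new pile 3 (tops now [11, 14, 17])
12 → pile 2 (tops now [11, 12, 17])
13 → pile 3 (tops now [11, 12, 13])
14 → new pile 4 (tops now [11, 12, 13, 14])
15 → new pile 5 (tops now [11, 12, 13, 14, 15])
1 → pile 1 (tops now [1, 12, 13, 14, 15])
Five piles.

5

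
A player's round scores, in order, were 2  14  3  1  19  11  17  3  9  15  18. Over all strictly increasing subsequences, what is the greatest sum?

51

Let S[i] be the best sum of a strictly increasing subsequence ending at i:
i:      1  2  3  4  5  6  7  8  9 10 11
a[i]:   2 14  3  1 19 11 17  3  9 15 18
S:      2 16  5  1 35 16 33  5 14 31 51
Maximum is 51 (e.g. 2 + 3 + 11 + 17 + 18).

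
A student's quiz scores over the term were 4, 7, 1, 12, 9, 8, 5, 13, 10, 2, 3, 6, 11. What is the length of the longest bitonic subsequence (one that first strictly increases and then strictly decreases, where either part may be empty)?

7

inc[i] = longest strictly increasing subsequence ending at i; dec[i] = longest strictly decreasing subsequence starting at i:
i:      1  2  3  4  5  6  7  8  9 10 11 12 13
a[i]:   4  7  1 12  9  8  5 13 10  2  3  6 11
inc:    1  2  1  3  3  3  2  4  4  2  3  4  5
dec:    2  3  1  5  4  3  2  3  2  1  1  1  1
Best peak at i=4 (value 12): inc=3, dec=5, length 3+5−1 = 7.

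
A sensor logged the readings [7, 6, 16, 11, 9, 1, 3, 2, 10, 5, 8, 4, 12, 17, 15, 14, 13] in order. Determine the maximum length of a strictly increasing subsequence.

6

Track the smallest tail for each achievable length (strict):
7 → extends → [7]
6 → replaces 7 → [6]
16 → extends → [6, 16]
11 → replaces 16 → [6, 11]
9 → replaces 11 → [6, 9]
1 → replaces 6 → [1, 9]
3 → replaces 9 → [1, 3]
2 → replaces 3 → [1, 2]
10 → extends → [1, 2, 10]
5 → replaces 10 → [1, 2, 5]
8 → extends → [1, 2, 5, 8]
4 → replaces 5 → [1, 2, 4, 8]
12 → extends → [1, 2, 4, 8, 12]
17 → extends → [1, 2, 4, 8, 12, 17]
15 → replaces 17 → [1, 2, 4, 8, 12, 15]
14 → replaces 15 → [1, 2, 4, 8, 12, 14]
13 → replaces 14 → [1, 2, 4, 8, 12, 13]
Six tails, so the longest strictly increasing subsequence has length 6 (e.g. 1, 3, 5, 8, 12, 17).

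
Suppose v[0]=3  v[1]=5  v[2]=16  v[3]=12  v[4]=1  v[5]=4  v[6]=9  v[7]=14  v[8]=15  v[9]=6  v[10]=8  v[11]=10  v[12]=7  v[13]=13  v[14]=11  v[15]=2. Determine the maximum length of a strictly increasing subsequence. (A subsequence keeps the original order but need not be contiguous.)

6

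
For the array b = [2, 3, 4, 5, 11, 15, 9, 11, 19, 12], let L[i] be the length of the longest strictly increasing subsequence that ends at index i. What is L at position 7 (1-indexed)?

dp[i] = 1 + max{dp[j] : j<i, b[j]<b[i]} (or 1 if no such j):
i:      1  2  3  4  5  6  7  8  9 10
b[i]:   2  3  4  5 11 15  9 11 19 12
dp:     1  2  3  4  5  6  5  6  7  7
At index 7 the value is 5.

5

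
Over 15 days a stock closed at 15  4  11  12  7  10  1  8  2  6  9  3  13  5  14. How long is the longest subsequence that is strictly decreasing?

6

Let dp[i] be the longest strictly decreasing subsequence ending at i:
i:      1  2  3  4  5  6  7  8  9 10 11 12 13 14 15
a[i]:  15  4 11 12  7 10  1  8  2  6  9  3 13  5 14
dp:     1  2  2  2  3  3  4  4  5  5  4  6  2  6  2
Maximum is 6.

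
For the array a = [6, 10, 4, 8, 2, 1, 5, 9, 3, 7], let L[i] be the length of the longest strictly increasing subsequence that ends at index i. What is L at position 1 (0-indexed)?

2

dp[i] = 1 + max{dp[j] : j<i, a[j]<a[i]} (or 1 if no such j):
i:      0  1  2  3  4  5  6  7  8  9
a[i]:   6 10  4  8  2  1  5  9  3  7
dp:     1  2  1  2  1  1  2  3  2  3
At index 1 the value is 2.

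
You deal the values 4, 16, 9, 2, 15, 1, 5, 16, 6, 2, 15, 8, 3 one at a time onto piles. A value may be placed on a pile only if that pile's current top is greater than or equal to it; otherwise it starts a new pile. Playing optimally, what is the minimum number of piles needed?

Place each on the leftmost legal pile:
4 → new pile 1 (tops now [4])
16 → new pile 2 (tops now [4, 16])
9 → pile 2 (tops now [4, 9])
2 → pile 1 (tops now [2, 9])
15 → new pile 3 (tops now [2, 9, 15])
1 → pile 1 (tops now [1, 9, 15])
5 → pile 2 (tops now [1, 5, 15])
16 → new pile 4 (tops now [1, 5, 15, 16])
6 → pile 3 (tops now [1, 5, 6, 16])
2 → pile 2 (tops now [1, 2, 6, 16])
15 → pile 4 (tops now [1, 2, 6, 15])
8 → pile 4 (tops now [1, 2, 6, 8])
3 → pile 3 (tops now [1, 2, 3, 8])
Four piles.

4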